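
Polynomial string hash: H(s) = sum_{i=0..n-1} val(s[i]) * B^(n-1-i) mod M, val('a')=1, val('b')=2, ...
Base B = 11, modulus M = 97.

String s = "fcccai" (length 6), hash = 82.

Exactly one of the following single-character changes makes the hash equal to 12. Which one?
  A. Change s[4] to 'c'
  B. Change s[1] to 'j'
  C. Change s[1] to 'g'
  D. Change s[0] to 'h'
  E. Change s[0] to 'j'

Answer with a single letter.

Option A: s[4]='a'->'c', delta=(3-1)*11^1 mod 97 = 22, hash=82+22 mod 97 = 7
Option B: s[1]='c'->'j', delta=(10-3)*11^4 mod 97 = 55, hash=82+55 mod 97 = 40
Option C: s[1]='c'->'g', delta=(7-3)*11^4 mod 97 = 73, hash=82+73 mod 97 = 58
Option D: s[0]='f'->'h', delta=(8-6)*11^5 mod 97 = 62, hash=82+62 mod 97 = 47
Option E: s[0]='f'->'j', delta=(10-6)*11^5 mod 97 = 27, hash=82+27 mod 97 = 12 <-- target

Answer: E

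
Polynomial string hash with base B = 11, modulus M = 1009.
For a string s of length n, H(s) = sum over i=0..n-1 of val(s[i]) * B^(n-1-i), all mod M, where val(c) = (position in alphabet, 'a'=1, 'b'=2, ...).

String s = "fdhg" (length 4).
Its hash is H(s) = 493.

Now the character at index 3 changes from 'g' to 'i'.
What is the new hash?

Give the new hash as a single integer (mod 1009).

Answer: 495

Derivation:
val('g') = 7, val('i') = 9
Position k = 3, exponent = n-1-k = 0
B^0 mod M = 11^0 mod 1009 = 1
Delta = (9 - 7) * 1 mod 1009 = 2
New hash = (493 + 2) mod 1009 = 495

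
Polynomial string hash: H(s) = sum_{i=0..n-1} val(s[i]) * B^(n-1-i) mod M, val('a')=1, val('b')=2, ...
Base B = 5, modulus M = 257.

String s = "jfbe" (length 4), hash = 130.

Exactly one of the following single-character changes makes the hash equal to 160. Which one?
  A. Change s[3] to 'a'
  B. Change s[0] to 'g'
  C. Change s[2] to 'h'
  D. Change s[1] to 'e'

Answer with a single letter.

Option A: s[3]='e'->'a', delta=(1-5)*5^0 mod 257 = 253, hash=130+253 mod 257 = 126
Option B: s[0]='j'->'g', delta=(7-10)*5^3 mod 257 = 139, hash=130+139 mod 257 = 12
Option C: s[2]='b'->'h', delta=(8-2)*5^1 mod 257 = 30, hash=130+30 mod 257 = 160 <-- target
Option D: s[1]='f'->'e', delta=(5-6)*5^2 mod 257 = 232, hash=130+232 mod 257 = 105

Answer: C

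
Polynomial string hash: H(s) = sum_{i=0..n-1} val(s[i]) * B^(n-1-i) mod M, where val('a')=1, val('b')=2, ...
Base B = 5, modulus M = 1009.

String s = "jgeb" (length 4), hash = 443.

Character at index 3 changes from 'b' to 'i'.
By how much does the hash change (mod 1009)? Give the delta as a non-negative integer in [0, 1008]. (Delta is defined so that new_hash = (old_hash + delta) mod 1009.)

Answer: 7

Derivation:
Delta formula: (val(new) - val(old)) * B^(n-1-k) mod M
  val('i') - val('b') = 9 - 2 = 7
  B^(n-1-k) = 5^0 mod 1009 = 1
  Delta = 7 * 1 mod 1009 = 7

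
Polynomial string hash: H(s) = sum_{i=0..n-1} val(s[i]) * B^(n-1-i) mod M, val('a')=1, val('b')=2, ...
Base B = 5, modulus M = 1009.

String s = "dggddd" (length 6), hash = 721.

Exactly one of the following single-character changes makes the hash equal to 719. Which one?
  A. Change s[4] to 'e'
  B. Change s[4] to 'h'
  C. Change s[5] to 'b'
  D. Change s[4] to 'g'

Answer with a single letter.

Answer: C

Derivation:
Option A: s[4]='d'->'e', delta=(5-4)*5^1 mod 1009 = 5, hash=721+5 mod 1009 = 726
Option B: s[4]='d'->'h', delta=(8-4)*5^1 mod 1009 = 20, hash=721+20 mod 1009 = 741
Option C: s[5]='d'->'b', delta=(2-4)*5^0 mod 1009 = 1007, hash=721+1007 mod 1009 = 719 <-- target
Option D: s[4]='d'->'g', delta=(7-4)*5^1 mod 1009 = 15, hash=721+15 mod 1009 = 736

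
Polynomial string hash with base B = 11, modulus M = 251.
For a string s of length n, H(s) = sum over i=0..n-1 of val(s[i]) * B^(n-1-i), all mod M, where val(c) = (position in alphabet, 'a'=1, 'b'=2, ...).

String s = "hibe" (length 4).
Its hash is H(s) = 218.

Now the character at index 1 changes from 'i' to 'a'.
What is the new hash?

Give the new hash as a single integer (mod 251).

Answer: 3

Derivation:
val('i') = 9, val('a') = 1
Position k = 1, exponent = n-1-k = 2
B^2 mod M = 11^2 mod 251 = 121
Delta = (1 - 9) * 121 mod 251 = 36
New hash = (218 + 36) mod 251 = 3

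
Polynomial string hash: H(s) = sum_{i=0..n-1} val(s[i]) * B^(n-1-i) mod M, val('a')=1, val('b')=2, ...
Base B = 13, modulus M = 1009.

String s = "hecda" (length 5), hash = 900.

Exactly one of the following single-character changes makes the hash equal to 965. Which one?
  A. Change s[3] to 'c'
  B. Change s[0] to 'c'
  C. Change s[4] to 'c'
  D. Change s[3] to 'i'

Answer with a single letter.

Answer: D

Derivation:
Option A: s[3]='d'->'c', delta=(3-4)*13^1 mod 1009 = 996, hash=900+996 mod 1009 = 887
Option B: s[0]='h'->'c', delta=(3-8)*13^4 mod 1009 = 473, hash=900+473 mod 1009 = 364
Option C: s[4]='a'->'c', delta=(3-1)*13^0 mod 1009 = 2, hash=900+2 mod 1009 = 902
Option D: s[3]='d'->'i', delta=(9-4)*13^1 mod 1009 = 65, hash=900+65 mod 1009 = 965 <-- target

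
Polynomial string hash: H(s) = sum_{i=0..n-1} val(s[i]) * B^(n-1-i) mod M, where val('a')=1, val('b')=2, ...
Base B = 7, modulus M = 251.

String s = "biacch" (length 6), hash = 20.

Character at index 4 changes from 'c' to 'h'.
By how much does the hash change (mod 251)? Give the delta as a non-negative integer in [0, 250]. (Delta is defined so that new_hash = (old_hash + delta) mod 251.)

Delta formula: (val(new) - val(old)) * B^(n-1-k) mod M
  val('h') - val('c') = 8 - 3 = 5
  B^(n-1-k) = 7^1 mod 251 = 7
  Delta = 5 * 7 mod 251 = 35

Answer: 35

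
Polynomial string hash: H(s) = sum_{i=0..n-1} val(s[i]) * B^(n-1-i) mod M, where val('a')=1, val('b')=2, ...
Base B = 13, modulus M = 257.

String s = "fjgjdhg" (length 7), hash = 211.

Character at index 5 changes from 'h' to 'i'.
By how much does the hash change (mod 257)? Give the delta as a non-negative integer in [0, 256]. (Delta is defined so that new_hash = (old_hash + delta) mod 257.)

Delta formula: (val(new) - val(old)) * B^(n-1-k) mod M
  val('i') - val('h') = 9 - 8 = 1
  B^(n-1-k) = 13^1 mod 257 = 13
  Delta = 1 * 13 mod 257 = 13

Answer: 13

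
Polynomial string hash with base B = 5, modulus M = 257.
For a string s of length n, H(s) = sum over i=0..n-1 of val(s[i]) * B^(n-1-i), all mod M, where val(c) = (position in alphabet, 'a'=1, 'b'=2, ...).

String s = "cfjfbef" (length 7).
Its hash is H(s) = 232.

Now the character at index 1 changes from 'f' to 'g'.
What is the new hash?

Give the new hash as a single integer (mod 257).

val('f') = 6, val('g') = 7
Position k = 1, exponent = n-1-k = 5
B^5 mod M = 5^5 mod 257 = 41
Delta = (7 - 6) * 41 mod 257 = 41
New hash = (232 + 41) mod 257 = 16

Answer: 16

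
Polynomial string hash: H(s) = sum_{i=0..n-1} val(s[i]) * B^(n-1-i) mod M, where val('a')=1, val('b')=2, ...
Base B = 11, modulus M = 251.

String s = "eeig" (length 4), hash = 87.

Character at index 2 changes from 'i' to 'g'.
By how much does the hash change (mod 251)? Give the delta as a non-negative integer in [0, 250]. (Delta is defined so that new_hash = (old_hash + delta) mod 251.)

Delta formula: (val(new) - val(old)) * B^(n-1-k) mod M
  val('g') - val('i') = 7 - 9 = -2
  B^(n-1-k) = 11^1 mod 251 = 11
  Delta = -2 * 11 mod 251 = 229

Answer: 229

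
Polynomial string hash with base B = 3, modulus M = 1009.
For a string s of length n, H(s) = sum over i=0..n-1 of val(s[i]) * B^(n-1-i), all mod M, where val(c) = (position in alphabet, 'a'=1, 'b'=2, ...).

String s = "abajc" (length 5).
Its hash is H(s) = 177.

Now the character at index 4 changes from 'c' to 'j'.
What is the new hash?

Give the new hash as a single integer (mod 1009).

Answer: 184

Derivation:
val('c') = 3, val('j') = 10
Position k = 4, exponent = n-1-k = 0
B^0 mod M = 3^0 mod 1009 = 1
Delta = (10 - 3) * 1 mod 1009 = 7
New hash = (177 + 7) mod 1009 = 184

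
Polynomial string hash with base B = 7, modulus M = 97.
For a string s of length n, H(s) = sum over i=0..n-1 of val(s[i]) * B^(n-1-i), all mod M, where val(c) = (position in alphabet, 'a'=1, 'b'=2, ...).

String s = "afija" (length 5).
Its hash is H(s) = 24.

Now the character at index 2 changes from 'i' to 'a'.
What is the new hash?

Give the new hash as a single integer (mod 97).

val('i') = 9, val('a') = 1
Position k = 2, exponent = n-1-k = 2
B^2 mod M = 7^2 mod 97 = 49
Delta = (1 - 9) * 49 mod 97 = 93
New hash = (24 + 93) mod 97 = 20

Answer: 20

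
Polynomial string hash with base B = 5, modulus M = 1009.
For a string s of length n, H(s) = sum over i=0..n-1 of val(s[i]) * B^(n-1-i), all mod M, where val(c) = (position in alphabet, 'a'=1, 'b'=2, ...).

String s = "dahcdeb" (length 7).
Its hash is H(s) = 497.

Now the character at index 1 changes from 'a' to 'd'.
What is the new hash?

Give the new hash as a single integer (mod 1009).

val('a') = 1, val('d') = 4
Position k = 1, exponent = n-1-k = 5
B^5 mod M = 5^5 mod 1009 = 98
Delta = (4 - 1) * 98 mod 1009 = 294
New hash = (497 + 294) mod 1009 = 791

Answer: 791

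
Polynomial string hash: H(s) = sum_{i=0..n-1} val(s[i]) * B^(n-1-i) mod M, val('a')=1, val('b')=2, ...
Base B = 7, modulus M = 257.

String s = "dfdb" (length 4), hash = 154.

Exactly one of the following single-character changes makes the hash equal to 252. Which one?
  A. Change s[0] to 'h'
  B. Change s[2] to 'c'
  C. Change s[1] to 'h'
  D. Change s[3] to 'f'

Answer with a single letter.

Answer: C

Derivation:
Option A: s[0]='d'->'h', delta=(8-4)*7^3 mod 257 = 87, hash=154+87 mod 257 = 241
Option B: s[2]='d'->'c', delta=(3-4)*7^1 mod 257 = 250, hash=154+250 mod 257 = 147
Option C: s[1]='f'->'h', delta=(8-6)*7^2 mod 257 = 98, hash=154+98 mod 257 = 252 <-- target
Option D: s[3]='b'->'f', delta=(6-2)*7^0 mod 257 = 4, hash=154+4 mod 257 = 158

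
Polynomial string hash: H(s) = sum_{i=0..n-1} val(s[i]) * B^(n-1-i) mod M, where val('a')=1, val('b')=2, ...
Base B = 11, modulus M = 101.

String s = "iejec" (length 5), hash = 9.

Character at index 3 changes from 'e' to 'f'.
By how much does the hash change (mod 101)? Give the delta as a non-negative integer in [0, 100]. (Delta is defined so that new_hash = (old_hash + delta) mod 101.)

Delta formula: (val(new) - val(old)) * B^(n-1-k) mod M
  val('f') - val('e') = 6 - 5 = 1
  B^(n-1-k) = 11^1 mod 101 = 11
  Delta = 1 * 11 mod 101 = 11

Answer: 11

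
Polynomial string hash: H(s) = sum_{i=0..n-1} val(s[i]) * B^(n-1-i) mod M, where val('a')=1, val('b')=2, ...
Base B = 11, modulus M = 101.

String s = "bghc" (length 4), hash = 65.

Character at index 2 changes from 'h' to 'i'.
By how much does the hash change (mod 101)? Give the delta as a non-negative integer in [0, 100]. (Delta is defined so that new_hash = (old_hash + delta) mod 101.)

Delta formula: (val(new) - val(old)) * B^(n-1-k) mod M
  val('i') - val('h') = 9 - 8 = 1
  B^(n-1-k) = 11^1 mod 101 = 11
  Delta = 1 * 11 mod 101 = 11

Answer: 11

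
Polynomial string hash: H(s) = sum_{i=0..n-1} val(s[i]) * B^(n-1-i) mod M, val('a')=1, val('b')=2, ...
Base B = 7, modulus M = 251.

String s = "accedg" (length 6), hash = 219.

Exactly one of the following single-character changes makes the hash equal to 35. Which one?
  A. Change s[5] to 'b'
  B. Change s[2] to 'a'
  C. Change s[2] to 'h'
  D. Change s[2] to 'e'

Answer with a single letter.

Option A: s[5]='g'->'b', delta=(2-7)*7^0 mod 251 = 246, hash=219+246 mod 251 = 214
Option B: s[2]='c'->'a', delta=(1-3)*7^3 mod 251 = 67, hash=219+67 mod 251 = 35 <-- target
Option C: s[2]='c'->'h', delta=(8-3)*7^3 mod 251 = 209, hash=219+209 mod 251 = 177
Option D: s[2]='c'->'e', delta=(5-3)*7^3 mod 251 = 184, hash=219+184 mod 251 = 152

Answer: B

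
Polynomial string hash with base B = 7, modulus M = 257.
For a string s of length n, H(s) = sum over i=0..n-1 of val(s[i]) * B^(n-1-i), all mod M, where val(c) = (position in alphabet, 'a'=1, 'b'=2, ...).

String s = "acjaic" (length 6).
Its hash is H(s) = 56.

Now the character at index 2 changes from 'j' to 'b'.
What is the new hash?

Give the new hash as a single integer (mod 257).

val('j') = 10, val('b') = 2
Position k = 2, exponent = n-1-k = 3
B^3 mod M = 7^3 mod 257 = 86
Delta = (2 - 10) * 86 mod 257 = 83
New hash = (56 + 83) mod 257 = 139

Answer: 139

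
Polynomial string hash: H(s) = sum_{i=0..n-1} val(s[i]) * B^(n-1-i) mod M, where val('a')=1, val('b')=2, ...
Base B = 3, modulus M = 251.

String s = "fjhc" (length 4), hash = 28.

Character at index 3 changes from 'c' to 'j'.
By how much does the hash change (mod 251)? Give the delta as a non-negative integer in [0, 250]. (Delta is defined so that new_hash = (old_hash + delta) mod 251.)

Delta formula: (val(new) - val(old)) * B^(n-1-k) mod M
  val('j') - val('c') = 10 - 3 = 7
  B^(n-1-k) = 3^0 mod 251 = 1
  Delta = 7 * 1 mod 251 = 7

Answer: 7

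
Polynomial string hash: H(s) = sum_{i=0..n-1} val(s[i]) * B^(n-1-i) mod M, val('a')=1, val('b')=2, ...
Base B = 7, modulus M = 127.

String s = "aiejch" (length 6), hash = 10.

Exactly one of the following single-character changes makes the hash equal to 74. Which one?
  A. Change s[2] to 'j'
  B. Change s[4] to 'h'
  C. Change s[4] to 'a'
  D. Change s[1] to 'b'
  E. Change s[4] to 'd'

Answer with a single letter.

Option A: s[2]='e'->'j', delta=(10-5)*7^3 mod 127 = 64, hash=10+64 mod 127 = 74 <-- target
Option B: s[4]='c'->'h', delta=(8-3)*7^1 mod 127 = 35, hash=10+35 mod 127 = 45
Option C: s[4]='c'->'a', delta=(1-3)*7^1 mod 127 = 113, hash=10+113 mod 127 = 123
Option D: s[1]='i'->'b', delta=(2-9)*7^4 mod 127 = 84, hash=10+84 mod 127 = 94
Option E: s[4]='c'->'d', delta=(4-3)*7^1 mod 127 = 7, hash=10+7 mod 127 = 17

Answer: A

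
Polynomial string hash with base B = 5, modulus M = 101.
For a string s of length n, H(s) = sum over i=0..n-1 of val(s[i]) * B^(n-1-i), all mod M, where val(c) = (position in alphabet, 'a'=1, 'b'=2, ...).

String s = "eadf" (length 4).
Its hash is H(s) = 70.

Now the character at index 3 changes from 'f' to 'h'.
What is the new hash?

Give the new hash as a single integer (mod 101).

Answer: 72

Derivation:
val('f') = 6, val('h') = 8
Position k = 3, exponent = n-1-k = 0
B^0 mod M = 5^0 mod 101 = 1
Delta = (8 - 6) * 1 mod 101 = 2
New hash = (70 + 2) mod 101 = 72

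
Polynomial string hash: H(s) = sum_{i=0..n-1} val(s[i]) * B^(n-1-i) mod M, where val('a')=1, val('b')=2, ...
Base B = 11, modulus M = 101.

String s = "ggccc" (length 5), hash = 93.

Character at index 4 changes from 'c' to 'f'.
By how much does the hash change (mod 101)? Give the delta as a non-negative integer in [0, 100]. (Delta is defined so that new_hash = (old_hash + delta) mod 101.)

Answer: 3

Derivation:
Delta formula: (val(new) - val(old)) * B^(n-1-k) mod M
  val('f') - val('c') = 6 - 3 = 3
  B^(n-1-k) = 11^0 mod 101 = 1
  Delta = 3 * 1 mod 101 = 3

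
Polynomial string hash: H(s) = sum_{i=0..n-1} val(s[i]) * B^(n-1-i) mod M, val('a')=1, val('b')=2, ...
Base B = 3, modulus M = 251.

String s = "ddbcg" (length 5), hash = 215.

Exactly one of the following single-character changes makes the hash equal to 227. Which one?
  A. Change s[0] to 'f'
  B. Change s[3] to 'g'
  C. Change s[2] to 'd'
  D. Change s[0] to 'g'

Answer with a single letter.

Answer: B

Derivation:
Option A: s[0]='d'->'f', delta=(6-4)*3^4 mod 251 = 162, hash=215+162 mod 251 = 126
Option B: s[3]='c'->'g', delta=(7-3)*3^1 mod 251 = 12, hash=215+12 mod 251 = 227 <-- target
Option C: s[2]='b'->'d', delta=(4-2)*3^2 mod 251 = 18, hash=215+18 mod 251 = 233
Option D: s[0]='d'->'g', delta=(7-4)*3^4 mod 251 = 243, hash=215+243 mod 251 = 207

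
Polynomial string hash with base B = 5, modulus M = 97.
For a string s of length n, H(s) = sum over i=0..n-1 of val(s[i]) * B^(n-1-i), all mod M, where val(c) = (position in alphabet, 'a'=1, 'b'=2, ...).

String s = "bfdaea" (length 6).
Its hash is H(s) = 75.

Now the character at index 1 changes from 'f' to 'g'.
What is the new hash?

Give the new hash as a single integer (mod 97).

val('f') = 6, val('g') = 7
Position k = 1, exponent = n-1-k = 4
B^4 mod M = 5^4 mod 97 = 43
Delta = (7 - 6) * 43 mod 97 = 43
New hash = (75 + 43) mod 97 = 21

Answer: 21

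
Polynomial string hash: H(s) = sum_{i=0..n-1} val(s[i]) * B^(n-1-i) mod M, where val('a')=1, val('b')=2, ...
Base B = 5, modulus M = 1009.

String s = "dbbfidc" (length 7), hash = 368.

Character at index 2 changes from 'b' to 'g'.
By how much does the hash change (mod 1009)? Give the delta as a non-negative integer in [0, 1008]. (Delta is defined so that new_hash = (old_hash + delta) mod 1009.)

Answer: 98

Derivation:
Delta formula: (val(new) - val(old)) * B^(n-1-k) mod M
  val('g') - val('b') = 7 - 2 = 5
  B^(n-1-k) = 5^4 mod 1009 = 625
  Delta = 5 * 625 mod 1009 = 98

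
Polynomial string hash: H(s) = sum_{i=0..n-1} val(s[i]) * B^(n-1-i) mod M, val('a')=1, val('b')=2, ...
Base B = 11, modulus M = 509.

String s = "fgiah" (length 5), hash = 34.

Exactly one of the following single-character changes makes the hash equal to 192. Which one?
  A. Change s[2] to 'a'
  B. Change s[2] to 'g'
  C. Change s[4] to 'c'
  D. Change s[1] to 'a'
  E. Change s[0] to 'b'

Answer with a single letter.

Option A: s[2]='i'->'a', delta=(1-9)*11^2 mod 509 = 50, hash=34+50 mod 509 = 84
Option B: s[2]='i'->'g', delta=(7-9)*11^2 mod 509 = 267, hash=34+267 mod 509 = 301
Option C: s[4]='h'->'c', delta=(3-8)*11^0 mod 509 = 504, hash=34+504 mod 509 = 29
Option D: s[1]='g'->'a', delta=(1-7)*11^3 mod 509 = 158, hash=34+158 mod 509 = 192 <-- target
Option E: s[0]='f'->'b', delta=(2-6)*11^4 mod 509 = 480, hash=34+480 mod 509 = 5

Answer: D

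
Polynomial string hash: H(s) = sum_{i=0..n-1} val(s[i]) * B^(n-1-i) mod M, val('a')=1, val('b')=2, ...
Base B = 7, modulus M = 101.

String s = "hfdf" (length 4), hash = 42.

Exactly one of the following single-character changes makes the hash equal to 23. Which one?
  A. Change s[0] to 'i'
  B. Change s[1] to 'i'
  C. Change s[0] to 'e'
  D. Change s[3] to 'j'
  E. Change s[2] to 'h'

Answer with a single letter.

Option A: s[0]='h'->'i', delta=(9-8)*7^3 mod 101 = 40, hash=42+40 mod 101 = 82
Option B: s[1]='f'->'i', delta=(9-6)*7^2 mod 101 = 46, hash=42+46 mod 101 = 88
Option C: s[0]='h'->'e', delta=(5-8)*7^3 mod 101 = 82, hash=42+82 mod 101 = 23 <-- target
Option D: s[3]='f'->'j', delta=(10-6)*7^0 mod 101 = 4, hash=42+4 mod 101 = 46
Option E: s[2]='d'->'h', delta=(8-4)*7^1 mod 101 = 28, hash=42+28 mod 101 = 70

Answer: C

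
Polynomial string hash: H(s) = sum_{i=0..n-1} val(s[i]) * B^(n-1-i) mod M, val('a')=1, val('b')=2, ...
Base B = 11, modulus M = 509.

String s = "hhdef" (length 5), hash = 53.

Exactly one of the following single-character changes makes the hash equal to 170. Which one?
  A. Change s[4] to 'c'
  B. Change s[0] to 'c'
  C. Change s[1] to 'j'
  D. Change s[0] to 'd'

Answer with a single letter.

Option A: s[4]='f'->'c', delta=(3-6)*11^0 mod 509 = 506, hash=53+506 mod 509 = 50
Option B: s[0]='h'->'c', delta=(3-8)*11^4 mod 509 = 91, hash=53+91 mod 509 = 144
Option C: s[1]='h'->'j', delta=(10-8)*11^3 mod 509 = 117, hash=53+117 mod 509 = 170 <-- target
Option D: s[0]='h'->'d', delta=(4-8)*11^4 mod 509 = 480, hash=53+480 mod 509 = 24

Answer: C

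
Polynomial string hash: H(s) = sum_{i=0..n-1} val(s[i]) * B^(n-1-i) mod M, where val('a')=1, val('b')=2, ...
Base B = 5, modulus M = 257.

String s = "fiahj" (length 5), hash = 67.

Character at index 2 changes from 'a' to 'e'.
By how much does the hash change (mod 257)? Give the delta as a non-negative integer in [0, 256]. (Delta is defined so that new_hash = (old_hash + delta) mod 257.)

Delta formula: (val(new) - val(old)) * B^(n-1-k) mod M
  val('e') - val('a') = 5 - 1 = 4
  B^(n-1-k) = 5^2 mod 257 = 25
  Delta = 4 * 25 mod 257 = 100

Answer: 100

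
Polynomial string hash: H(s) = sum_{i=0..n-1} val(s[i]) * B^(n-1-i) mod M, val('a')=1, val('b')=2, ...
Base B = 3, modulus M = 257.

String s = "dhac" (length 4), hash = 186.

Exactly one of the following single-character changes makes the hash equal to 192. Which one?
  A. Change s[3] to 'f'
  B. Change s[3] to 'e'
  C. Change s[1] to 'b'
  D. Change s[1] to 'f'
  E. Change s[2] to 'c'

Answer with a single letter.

Option A: s[3]='c'->'f', delta=(6-3)*3^0 mod 257 = 3, hash=186+3 mod 257 = 189
Option B: s[3]='c'->'e', delta=(5-3)*3^0 mod 257 = 2, hash=186+2 mod 257 = 188
Option C: s[1]='h'->'b', delta=(2-8)*3^2 mod 257 = 203, hash=186+203 mod 257 = 132
Option D: s[1]='h'->'f', delta=(6-8)*3^2 mod 257 = 239, hash=186+239 mod 257 = 168
Option E: s[2]='a'->'c', delta=(3-1)*3^1 mod 257 = 6, hash=186+6 mod 257 = 192 <-- target

Answer: E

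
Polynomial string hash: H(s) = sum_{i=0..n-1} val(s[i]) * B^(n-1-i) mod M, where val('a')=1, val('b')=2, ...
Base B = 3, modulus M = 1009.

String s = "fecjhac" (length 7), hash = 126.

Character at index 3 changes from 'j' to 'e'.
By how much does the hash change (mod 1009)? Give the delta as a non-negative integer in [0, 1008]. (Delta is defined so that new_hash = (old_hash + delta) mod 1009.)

Delta formula: (val(new) - val(old)) * B^(n-1-k) mod M
  val('e') - val('j') = 5 - 10 = -5
  B^(n-1-k) = 3^3 mod 1009 = 27
  Delta = -5 * 27 mod 1009 = 874

Answer: 874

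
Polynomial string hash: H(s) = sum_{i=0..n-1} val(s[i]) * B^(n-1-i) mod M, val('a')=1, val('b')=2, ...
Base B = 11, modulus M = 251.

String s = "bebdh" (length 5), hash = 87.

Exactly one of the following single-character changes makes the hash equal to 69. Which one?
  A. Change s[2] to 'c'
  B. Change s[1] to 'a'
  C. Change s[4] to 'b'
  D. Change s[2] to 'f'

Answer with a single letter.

Option A: s[2]='b'->'c', delta=(3-2)*11^2 mod 251 = 121, hash=87+121 mod 251 = 208
Option B: s[1]='e'->'a', delta=(1-5)*11^3 mod 251 = 198, hash=87+198 mod 251 = 34
Option C: s[4]='h'->'b', delta=(2-8)*11^0 mod 251 = 245, hash=87+245 mod 251 = 81
Option D: s[2]='b'->'f', delta=(6-2)*11^2 mod 251 = 233, hash=87+233 mod 251 = 69 <-- target

Answer: D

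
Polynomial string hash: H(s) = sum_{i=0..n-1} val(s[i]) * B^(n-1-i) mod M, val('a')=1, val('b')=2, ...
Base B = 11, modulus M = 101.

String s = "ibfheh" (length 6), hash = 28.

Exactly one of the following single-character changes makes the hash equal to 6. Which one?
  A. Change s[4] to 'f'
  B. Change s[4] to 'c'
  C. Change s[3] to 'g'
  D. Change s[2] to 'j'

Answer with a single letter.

Answer: B

Derivation:
Option A: s[4]='e'->'f', delta=(6-5)*11^1 mod 101 = 11, hash=28+11 mod 101 = 39
Option B: s[4]='e'->'c', delta=(3-5)*11^1 mod 101 = 79, hash=28+79 mod 101 = 6 <-- target
Option C: s[3]='h'->'g', delta=(7-8)*11^2 mod 101 = 81, hash=28+81 mod 101 = 8
Option D: s[2]='f'->'j', delta=(10-6)*11^3 mod 101 = 72, hash=28+72 mod 101 = 100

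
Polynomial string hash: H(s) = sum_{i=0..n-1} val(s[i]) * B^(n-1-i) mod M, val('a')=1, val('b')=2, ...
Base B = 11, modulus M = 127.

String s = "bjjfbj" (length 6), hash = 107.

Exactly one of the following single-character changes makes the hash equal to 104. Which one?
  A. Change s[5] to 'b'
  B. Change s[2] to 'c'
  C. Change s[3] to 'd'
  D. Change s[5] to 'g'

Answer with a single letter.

Option A: s[5]='j'->'b', delta=(2-10)*11^0 mod 127 = 119, hash=107+119 mod 127 = 99
Option B: s[2]='j'->'c', delta=(3-10)*11^3 mod 127 = 81, hash=107+81 mod 127 = 61
Option C: s[3]='f'->'d', delta=(4-6)*11^2 mod 127 = 12, hash=107+12 mod 127 = 119
Option D: s[5]='j'->'g', delta=(7-10)*11^0 mod 127 = 124, hash=107+124 mod 127 = 104 <-- target

Answer: D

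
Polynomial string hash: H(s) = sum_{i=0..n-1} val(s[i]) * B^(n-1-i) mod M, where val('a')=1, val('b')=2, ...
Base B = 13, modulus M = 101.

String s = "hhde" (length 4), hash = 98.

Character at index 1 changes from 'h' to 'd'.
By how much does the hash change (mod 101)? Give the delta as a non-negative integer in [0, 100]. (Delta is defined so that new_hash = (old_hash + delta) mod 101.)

Answer: 31

Derivation:
Delta formula: (val(new) - val(old)) * B^(n-1-k) mod M
  val('d') - val('h') = 4 - 8 = -4
  B^(n-1-k) = 13^2 mod 101 = 68
  Delta = -4 * 68 mod 101 = 31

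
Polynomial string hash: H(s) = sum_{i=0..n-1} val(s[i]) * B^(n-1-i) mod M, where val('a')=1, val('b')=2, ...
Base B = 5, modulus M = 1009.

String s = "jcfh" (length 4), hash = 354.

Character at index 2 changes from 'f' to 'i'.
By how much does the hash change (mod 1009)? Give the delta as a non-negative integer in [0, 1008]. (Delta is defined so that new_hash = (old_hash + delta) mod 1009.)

Answer: 15

Derivation:
Delta formula: (val(new) - val(old)) * B^(n-1-k) mod M
  val('i') - val('f') = 9 - 6 = 3
  B^(n-1-k) = 5^1 mod 1009 = 5
  Delta = 3 * 5 mod 1009 = 15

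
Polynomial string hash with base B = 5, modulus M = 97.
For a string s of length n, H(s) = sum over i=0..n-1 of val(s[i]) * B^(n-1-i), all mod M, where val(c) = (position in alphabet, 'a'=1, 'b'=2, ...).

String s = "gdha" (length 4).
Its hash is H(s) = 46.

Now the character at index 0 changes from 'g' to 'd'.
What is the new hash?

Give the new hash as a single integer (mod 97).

Answer: 59

Derivation:
val('g') = 7, val('d') = 4
Position k = 0, exponent = n-1-k = 3
B^3 mod M = 5^3 mod 97 = 28
Delta = (4 - 7) * 28 mod 97 = 13
New hash = (46 + 13) mod 97 = 59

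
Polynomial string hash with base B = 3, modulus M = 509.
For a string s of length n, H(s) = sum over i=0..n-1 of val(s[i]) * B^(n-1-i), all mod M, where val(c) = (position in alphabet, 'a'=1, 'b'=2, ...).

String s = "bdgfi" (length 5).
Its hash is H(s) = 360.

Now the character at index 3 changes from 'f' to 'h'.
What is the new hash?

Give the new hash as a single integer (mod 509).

Answer: 366

Derivation:
val('f') = 6, val('h') = 8
Position k = 3, exponent = n-1-k = 1
B^1 mod M = 3^1 mod 509 = 3
Delta = (8 - 6) * 3 mod 509 = 6
New hash = (360 + 6) mod 509 = 366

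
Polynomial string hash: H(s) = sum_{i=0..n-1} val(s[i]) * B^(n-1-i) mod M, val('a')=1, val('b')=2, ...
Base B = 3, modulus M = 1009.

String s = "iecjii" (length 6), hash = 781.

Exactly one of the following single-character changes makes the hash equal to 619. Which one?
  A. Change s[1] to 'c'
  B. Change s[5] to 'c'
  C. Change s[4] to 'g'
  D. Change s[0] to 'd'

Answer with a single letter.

Option A: s[1]='e'->'c', delta=(3-5)*3^4 mod 1009 = 847, hash=781+847 mod 1009 = 619 <-- target
Option B: s[5]='i'->'c', delta=(3-9)*3^0 mod 1009 = 1003, hash=781+1003 mod 1009 = 775
Option C: s[4]='i'->'g', delta=(7-9)*3^1 mod 1009 = 1003, hash=781+1003 mod 1009 = 775
Option D: s[0]='i'->'d', delta=(4-9)*3^5 mod 1009 = 803, hash=781+803 mod 1009 = 575

Answer: A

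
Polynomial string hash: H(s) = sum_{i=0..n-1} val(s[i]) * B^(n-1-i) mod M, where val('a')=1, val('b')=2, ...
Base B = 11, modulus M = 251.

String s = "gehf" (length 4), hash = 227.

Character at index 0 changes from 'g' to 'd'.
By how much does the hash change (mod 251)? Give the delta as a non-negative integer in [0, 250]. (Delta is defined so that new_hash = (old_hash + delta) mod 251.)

Answer: 23

Derivation:
Delta formula: (val(new) - val(old)) * B^(n-1-k) mod M
  val('d') - val('g') = 4 - 7 = -3
  B^(n-1-k) = 11^3 mod 251 = 76
  Delta = -3 * 76 mod 251 = 23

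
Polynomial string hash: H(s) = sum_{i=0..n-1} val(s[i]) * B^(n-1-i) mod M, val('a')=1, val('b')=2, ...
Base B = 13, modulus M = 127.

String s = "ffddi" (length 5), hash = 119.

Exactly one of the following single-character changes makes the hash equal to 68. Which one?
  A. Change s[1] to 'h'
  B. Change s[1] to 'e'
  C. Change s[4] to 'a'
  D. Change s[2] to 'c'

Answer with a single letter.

Option A: s[1]='f'->'h', delta=(8-6)*13^3 mod 127 = 76, hash=119+76 mod 127 = 68 <-- target
Option B: s[1]='f'->'e', delta=(5-6)*13^3 mod 127 = 89, hash=119+89 mod 127 = 81
Option C: s[4]='i'->'a', delta=(1-9)*13^0 mod 127 = 119, hash=119+119 mod 127 = 111
Option D: s[2]='d'->'c', delta=(3-4)*13^2 mod 127 = 85, hash=119+85 mod 127 = 77

Answer: A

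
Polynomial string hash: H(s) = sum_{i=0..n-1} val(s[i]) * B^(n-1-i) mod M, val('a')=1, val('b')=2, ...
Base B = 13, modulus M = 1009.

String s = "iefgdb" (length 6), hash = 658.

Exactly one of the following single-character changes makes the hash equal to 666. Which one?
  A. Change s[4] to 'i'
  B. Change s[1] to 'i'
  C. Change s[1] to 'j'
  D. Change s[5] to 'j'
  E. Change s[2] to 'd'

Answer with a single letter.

Option A: s[4]='d'->'i', delta=(9-4)*13^1 mod 1009 = 65, hash=658+65 mod 1009 = 723
Option B: s[1]='e'->'i', delta=(9-5)*13^4 mod 1009 = 227, hash=658+227 mod 1009 = 885
Option C: s[1]='e'->'j', delta=(10-5)*13^4 mod 1009 = 536, hash=658+536 mod 1009 = 185
Option D: s[5]='b'->'j', delta=(10-2)*13^0 mod 1009 = 8, hash=658+8 mod 1009 = 666 <-- target
Option E: s[2]='f'->'d', delta=(4-6)*13^3 mod 1009 = 651, hash=658+651 mod 1009 = 300

Answer: D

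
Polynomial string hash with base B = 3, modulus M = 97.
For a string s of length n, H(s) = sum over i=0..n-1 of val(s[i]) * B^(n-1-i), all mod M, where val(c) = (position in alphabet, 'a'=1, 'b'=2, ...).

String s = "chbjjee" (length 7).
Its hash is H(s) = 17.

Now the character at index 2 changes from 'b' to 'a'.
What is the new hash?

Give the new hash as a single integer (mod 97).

Answer: 33

Derivation:
val('b') = 2, val('a') = 1
Position k = 2, exponent = n-1-k = 4
B^4 mod M = 3^4 mod 97 = 81
Delta = (1 - 2) * 81 mod 97 = 16
New hash = (17 + 16) mod 97 = 33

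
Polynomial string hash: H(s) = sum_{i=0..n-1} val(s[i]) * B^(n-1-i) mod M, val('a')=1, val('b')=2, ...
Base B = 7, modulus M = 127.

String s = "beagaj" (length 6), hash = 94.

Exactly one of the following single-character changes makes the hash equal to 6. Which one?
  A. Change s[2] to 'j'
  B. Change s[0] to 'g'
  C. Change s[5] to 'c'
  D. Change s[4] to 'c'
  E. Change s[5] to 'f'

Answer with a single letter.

Option A: s[2]='a'->'j', delta=(10-1)*7^3 mod 127 = 39, hash=94+39 mod 127 = 6 <-- target
Option B: s[0]='b'->'g', delta=(7-2)*7^5 mod 127 = 88, hash=94+88 mod 127 = 55
Option C: s[5]='j'->'c', delta=(3-10)*7^0 mod 127 = 120, hash=94+120 mod 127 = 87
Option D: s[4]='a'->'c', delta=(3-1)*7^1 mod 127 = 14, hash=94+14 mod 127 = 108
Option E: s[5]='j'->'f', delta=(6-10)*7^0 mod 127 = 123, hash=94+123 mod 127 = 90

Answer: A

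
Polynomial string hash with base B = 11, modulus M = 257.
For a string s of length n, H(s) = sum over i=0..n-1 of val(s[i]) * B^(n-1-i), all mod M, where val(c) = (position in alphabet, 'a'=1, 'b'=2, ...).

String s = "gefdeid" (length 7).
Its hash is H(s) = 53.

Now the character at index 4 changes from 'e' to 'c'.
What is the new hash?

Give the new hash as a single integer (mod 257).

Answer: 68

Derivation:
val('e') = 5, val('c') = 3
Position k = 4, exponent = n-1-k = 2
B^2 mod M = 11^2 mod 257 = 121
Delta = (3 - 5) * 121 mod 257 = 15
New hash = (53 + 15) mod 257 = 68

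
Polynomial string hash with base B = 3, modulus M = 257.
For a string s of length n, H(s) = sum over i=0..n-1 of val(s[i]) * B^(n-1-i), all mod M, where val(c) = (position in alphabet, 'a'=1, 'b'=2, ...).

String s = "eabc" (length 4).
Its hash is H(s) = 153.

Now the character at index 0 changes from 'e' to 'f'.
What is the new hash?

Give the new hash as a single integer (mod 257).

val('e') = 5, val('f') = 6
Position k = 0, exponent = n-1-k = 3
B^3 mod M = 3^3 mod 257 = 27
Delta = (6 - 5) * 27 mod 257 = 27
New hash = (153 + 27) mod 257 = 180

Answer: 180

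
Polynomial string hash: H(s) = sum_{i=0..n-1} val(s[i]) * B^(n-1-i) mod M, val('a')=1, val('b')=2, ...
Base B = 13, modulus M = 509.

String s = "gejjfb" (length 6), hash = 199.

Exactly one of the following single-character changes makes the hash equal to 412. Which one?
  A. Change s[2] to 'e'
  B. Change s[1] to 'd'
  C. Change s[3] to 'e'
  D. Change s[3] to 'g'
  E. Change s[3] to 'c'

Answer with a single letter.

Option A: s[2]='j'->'e', delta=(5-10)*13^3 mod 509 = 213, hash=199+213 mod 509 = 412 <-- target
Option B: s[1]='e'->'d', delta=(4-5)*13^4 mod 509 = 452, hash=199+452 mod 509 = 142
Option C: s[3]='j'->'e', delta=(5-10)*13^2 mod 509 = 173, hash=199+173 mod 509 = 372
Option D: s[3]='j'->'g', delta=(7-10)*13^2 mod 509 = 2, hash=199+2 mod 509 = 201
Option E: s[3]='j'->'c', delta=(3-10)*13^2 mod 509 = 344, hash=199+344 mod 509 = 34

Answer: A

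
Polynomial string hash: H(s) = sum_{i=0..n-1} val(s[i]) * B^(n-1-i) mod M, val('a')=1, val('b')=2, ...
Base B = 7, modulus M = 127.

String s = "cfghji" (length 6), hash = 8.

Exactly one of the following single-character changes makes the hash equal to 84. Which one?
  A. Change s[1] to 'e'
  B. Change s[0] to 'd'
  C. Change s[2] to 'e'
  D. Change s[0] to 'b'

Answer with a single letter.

Answer: C

Derivation:
Option A: s[1]='f'->'e', delta=(5-6)*7^4 mod 127 = 12, hash=8+12 mod 127 = 20
Option B: s[0]='c'->'d', delta=(4-3)*7^5 mod 127 = 43, hash=8+43 mod 127 = 51
Option C: s[2]='g'->'e', delta=(5-7)*7^3 mod 127 = 76, hash=8+76 mod 127 = 84 <-- target
Option D: s[0]='c'->'b', delta=(2-3)*7^5 mod 127 = 84, hash=8+84 mod 127 = 92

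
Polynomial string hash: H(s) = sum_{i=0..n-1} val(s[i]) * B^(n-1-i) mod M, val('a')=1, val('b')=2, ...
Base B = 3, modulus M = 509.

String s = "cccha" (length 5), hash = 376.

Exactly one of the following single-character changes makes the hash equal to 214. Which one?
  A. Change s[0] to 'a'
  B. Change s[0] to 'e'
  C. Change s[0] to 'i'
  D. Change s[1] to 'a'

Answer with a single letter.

Answer: A

Derivation:
Option A: s[0]='c'->'a', delta=(1-3)*3^4 mod 509 = 347, hash=376+347 mod 509 = 214 <-- target
Option B: s[0]='c'->'e', delta=(5-3)*3^4 mod 509 = 162, hash=376+162 mod 509 = 29
Option C: s[0]='c'->'i', delta=(9-3)*3^4 mod 509 = 486, hash=376+486 mod 509 = 353
Option D: s[1]='c'->'a', delta=(1-3)*3^3 mod 509 = 455, hash=376+455 mod 509 = 322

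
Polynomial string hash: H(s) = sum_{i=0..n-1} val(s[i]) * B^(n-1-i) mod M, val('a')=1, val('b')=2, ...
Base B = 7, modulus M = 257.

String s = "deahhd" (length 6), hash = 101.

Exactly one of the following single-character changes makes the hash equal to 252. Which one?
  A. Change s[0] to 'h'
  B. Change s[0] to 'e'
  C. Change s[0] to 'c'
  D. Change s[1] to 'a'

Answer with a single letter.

Option A: s[0]='d'->'h', delta=(8-4)*7^5 mod 257 = 151, hash=101+151 mod 257 = 252 <-- target
Option B: s[0]='d'->'e', delta=(5-4)*7^5 mod 257 = 102, hash=101+102 mod 257 = 203
Option C: s[0]='d'->'c', delta=(3-4)*7^5 mod 257 = 155, hash=101+155 mod 257 = 256
Option D: s[1]='e'->'a', delta=(1-5)*7^4 mod 257 = 162, hash=101+162 mod 257 = 6

Answer: A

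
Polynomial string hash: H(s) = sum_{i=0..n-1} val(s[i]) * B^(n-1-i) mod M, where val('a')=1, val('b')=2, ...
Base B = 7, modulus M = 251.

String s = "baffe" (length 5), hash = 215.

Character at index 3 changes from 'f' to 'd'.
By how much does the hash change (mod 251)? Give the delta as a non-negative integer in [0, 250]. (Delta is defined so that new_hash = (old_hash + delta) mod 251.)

Answer: 237

Derivation:
Delta formula: (val(new) - val(old)) * B^(n-1-k) mod M
  val('d') - val('f') = 4 - 6 = -2
  B^(n-1-k) = 7^1 mod 251 = 7
  Delta = -2 * 7 mod 251 = 237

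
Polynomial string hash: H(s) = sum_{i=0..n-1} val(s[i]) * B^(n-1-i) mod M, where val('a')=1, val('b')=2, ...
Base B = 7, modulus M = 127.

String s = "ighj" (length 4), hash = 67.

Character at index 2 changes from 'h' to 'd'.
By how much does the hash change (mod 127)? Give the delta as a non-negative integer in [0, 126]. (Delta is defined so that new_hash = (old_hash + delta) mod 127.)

Delta formula: (val(new) - val(old)) * B^(n-1-k) mod M
  val('d') - val('h') = 4 - 8 = -4
  B^(n-1-k) = 7^1 mod 127 = 7
  Delta = -4 * 7 mod 127 = 99

Answer: 99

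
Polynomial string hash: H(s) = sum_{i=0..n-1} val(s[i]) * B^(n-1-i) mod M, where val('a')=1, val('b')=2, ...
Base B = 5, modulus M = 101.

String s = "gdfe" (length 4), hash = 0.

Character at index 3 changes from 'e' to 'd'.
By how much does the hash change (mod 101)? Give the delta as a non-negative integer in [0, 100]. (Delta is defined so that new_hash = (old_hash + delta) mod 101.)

Answer: 100

Derivation:
Delta formula: (val(new) - val(old)) * B^(n-1-k) mod M
  val('d') - val('e') = 4 - 5 = -1
  B^(n-1-k) = 5^0 mod 101 = 1
  Delta = -1 * 1 mod 101 = 100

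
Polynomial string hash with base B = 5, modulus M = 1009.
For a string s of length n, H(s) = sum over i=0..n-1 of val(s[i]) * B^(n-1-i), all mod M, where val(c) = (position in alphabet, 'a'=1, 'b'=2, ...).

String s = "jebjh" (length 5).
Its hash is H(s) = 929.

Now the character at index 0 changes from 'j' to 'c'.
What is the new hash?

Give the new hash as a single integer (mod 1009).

val('j') = 10, val('c') = 3
Position k = 0, exponent = n-1-k = 4
B^4 mod M = 5^4 mod 1009 = 625
Delta = (3 - 10) * 625 mod 1009 = 670
New hash = (929 + 670) mod 1009 = 590

Answer: 590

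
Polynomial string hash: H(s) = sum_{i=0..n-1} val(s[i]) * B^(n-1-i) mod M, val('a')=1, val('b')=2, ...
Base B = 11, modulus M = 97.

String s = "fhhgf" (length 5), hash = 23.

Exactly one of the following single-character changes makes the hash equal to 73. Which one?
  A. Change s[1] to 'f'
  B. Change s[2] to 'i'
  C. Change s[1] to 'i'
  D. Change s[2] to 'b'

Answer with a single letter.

Answer: D

Derivation:
Option A: s[1]='h'->'f', delta=(6-8)*11^3 mod 97 = 54, hash=23+54 mod 97 = 77
Option B: s[2]='h'->'i', delta=(9-8)*11^2 mod 97 = 24, hash=23+24 mod 97 = 47
Option C: s[1]='h'->'i', delta=(9-8)*11^3 mod 97 = 70, hash=23+70 mod 97 = 93
Option D: s[2]='h'->'b', delta=(2-8)*11^2 mod 97 = 50, hash=23+50 mod 97 = 73 <-- target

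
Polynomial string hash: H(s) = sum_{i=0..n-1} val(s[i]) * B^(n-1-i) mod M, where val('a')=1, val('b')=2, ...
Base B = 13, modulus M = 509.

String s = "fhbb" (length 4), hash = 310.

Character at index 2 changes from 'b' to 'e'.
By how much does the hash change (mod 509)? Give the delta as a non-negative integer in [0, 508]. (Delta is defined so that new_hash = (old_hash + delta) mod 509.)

Answer: 39

Derivation:
Delta formula: (val(new) - val(old)) * B^(n-1-k) mod M
  val('e') - val('b') = 5 - 2 = 3
  B^(n-1-k) = 13^1 mod 509 = 13
  Delta = 3 * 13 mod 509 = 39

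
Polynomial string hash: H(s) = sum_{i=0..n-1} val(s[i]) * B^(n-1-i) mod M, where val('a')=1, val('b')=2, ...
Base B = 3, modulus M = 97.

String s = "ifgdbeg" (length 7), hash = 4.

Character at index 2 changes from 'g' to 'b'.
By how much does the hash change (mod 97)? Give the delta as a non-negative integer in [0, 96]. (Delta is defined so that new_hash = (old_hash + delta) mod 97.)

Delta formula: (val(new) - val(old)) * B^(n-1-k) mod M
  val('b') - val('g') = 2 - 7 = -5
  B^(n-1-k) = 3^4 mod 97 = 81
  Delta = -5 * 81 mod 97 = 80

Answer: 80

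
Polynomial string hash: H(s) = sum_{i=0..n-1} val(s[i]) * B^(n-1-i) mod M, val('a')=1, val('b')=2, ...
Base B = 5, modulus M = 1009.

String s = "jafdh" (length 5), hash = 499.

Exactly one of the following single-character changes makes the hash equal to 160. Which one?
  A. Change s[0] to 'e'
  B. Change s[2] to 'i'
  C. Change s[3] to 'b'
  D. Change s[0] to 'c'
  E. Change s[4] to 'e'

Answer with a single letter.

Answer: D

Derivation:
Option A: s[0]='j'->'e', delta=(5-10)*5^4 mod 1009 = 911, hash=499+911 mod 1009 = 401
Option B: s[2]='f'->'i', delta=(9-6)*5^2 mod 1009 = 75, hash=499+75 mod 1009 = 574
Option C: s[3]='d'->'b', delta=(2-4)*5^1 mod 1009 = 999, hash=499+999 mod 1009 = 489
Option D: s[0]='j'->'c', delta=(3-10)*5^4 mod 1009 = 670, hash=499+670 mod 1009 = 160 <-- target
Option E: s[4]='h'->'e', delta=(5-8)*5^0 mod 1009 = 1006, hash=499+1006 mod 1009 = 496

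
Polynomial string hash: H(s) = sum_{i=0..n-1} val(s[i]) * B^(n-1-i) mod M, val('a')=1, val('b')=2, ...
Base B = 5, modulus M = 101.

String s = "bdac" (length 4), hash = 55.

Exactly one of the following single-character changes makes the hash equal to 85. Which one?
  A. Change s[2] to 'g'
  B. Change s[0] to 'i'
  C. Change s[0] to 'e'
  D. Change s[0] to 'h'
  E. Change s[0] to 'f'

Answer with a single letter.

Answer: A

Derivation:
Option A: s[2]='a'->'g', delta=(7-1)*5^1 mod 101 = 30, hash=55+30 mod 101 = 85 <-- target
Option B: s[0]='b'->'i', delta=(9-2)*5^3 mod 101 = 67, hash=55+67 mod 101 = 21
Option C: s[0]='b'->'e', delta=(5-2)*5^3 mod 101 = 72, hash=55+72 mod 101 = 26
Option D: s[0]='b'->'h', delta=(8-2)*5^3 mod 101 = 43, hash=55+43 mod 101 = 98
Option E: s[0]='b'->'f', delta=(6-2)*5^3 mod 101 = 96, hash=55+96 mod 101 = 50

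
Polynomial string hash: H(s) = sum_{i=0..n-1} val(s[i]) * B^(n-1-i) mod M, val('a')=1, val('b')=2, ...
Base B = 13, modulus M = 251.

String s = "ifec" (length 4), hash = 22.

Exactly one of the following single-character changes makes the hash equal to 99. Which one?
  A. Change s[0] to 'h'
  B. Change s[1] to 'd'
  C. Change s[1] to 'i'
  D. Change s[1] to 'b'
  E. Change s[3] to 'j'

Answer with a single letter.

Answer: D

Derivation:
Option A: s[0]='i'->'h', delta=(8-9)*13^3 mod 251 = 62, hash=22+62 mod 251 = 84
Option B: s[1]='f'->'d', delta=(4-6)*13^2 mod 251 = 164, hash=22+164 mod 251 = 186
Option C: s[1]='f'->'i', delta=(9-6)*13^2 mod 251 = 5, hash=22+5 mod 251 = 27
Option D: s[1]='f'->'b', delta=(2-6)*13^2 mod 251 = 77, hash=22+77 mod 251 = 99 <-- target
Option E: s[3]='c'->'j', delta=(10-3)*13^0 mod 251 = 7, hash=22+7 mod 251 = 29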